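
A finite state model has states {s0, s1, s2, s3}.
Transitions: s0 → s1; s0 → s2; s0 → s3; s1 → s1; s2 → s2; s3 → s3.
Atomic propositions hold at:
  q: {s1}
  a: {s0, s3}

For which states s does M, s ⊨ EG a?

{s0, s3}

EG a: greatest fixpoint, start Z0 = {s0, s3}, keep only states in Sat with some successor in Z. Already a fixed point.
Sat(EG a) = {s0, s3}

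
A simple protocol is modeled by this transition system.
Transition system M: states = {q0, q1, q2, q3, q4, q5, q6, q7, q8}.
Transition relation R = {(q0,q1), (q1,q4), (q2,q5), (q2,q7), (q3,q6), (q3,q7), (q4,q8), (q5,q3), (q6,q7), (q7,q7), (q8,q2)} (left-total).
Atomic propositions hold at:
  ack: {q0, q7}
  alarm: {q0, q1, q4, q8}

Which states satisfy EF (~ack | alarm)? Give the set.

Sat(~ack) = {q1, q2, q3, q4, q5, q6, q8}
Sat(~ack | alarm) = {q0, q1, q2, q3, q4, q5, q6, q8}
EF (~ack | alarm): least fixpoint, start Z0 = {q0, q1, q2, q3, q4, q5, q6, q8}, add states with some successor in Z. Already a fixed point.
Sat(EF (~ack | alarm)) = {q0, q1, q2, q3, q4, q5, q6, q8}

{q0, q1, q2, q3, q4, q5, q6, q8}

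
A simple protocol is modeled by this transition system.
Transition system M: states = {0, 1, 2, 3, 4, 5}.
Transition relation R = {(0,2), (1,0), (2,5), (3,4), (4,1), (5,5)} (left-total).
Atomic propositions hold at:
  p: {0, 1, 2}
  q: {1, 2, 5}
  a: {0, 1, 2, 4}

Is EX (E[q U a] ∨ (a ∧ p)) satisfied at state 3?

Yes

E[q U a]: least fixpoint, start Z0 = Sat(a) = {0, 1, 2, 4}, add states in Sat(q) with some successor in Z. Already a fixed point.
Sat(E[q U a]) = {0, 1, 2, 4}
Sat(a ∧ p) = {0, 1, 2}
Sat(E[q U a] ∨ (a ∧ p)) = {0, 1, 2, 4}
Sat(EX (E[q U a] ∨ (a ∧ p))) = {s : some successor in {0, 1, 2, 4}} = {0, 1, 3, 4}
3 ∈ Sat(EX (E[q U a] ∨ (a ∧ p))) = {0, 1, 3, 4}, so the formula holds at 3.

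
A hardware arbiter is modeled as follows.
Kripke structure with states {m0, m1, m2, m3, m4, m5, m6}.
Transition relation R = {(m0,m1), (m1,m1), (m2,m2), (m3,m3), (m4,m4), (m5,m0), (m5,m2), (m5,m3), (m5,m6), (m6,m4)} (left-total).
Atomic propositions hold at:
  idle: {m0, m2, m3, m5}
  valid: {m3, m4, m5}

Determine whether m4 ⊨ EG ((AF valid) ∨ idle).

AF valid: least fixpoint, start Z0 = {m3, m4, m5}, add states with every successor in Z. Z1 = {m3, m4, m5, m6}; fixed.
Sat(AF valid) = {m3, m4, m5, m6}
Sat((AF valid) ∨ idle) = {m0, m2, m3, m4, m5, m6}
EG ((AF valid) ∨ idle): greatest fixpoint, start Z0 = {m0, m2, m3, m4, m5, m6}, keep only states in Sat with some successor in Z. Z1 = {m2, m3, m4, m5, m6}; fixed.
Sat(EG ((AF valid) ∨ idle)) = {m2, m3, m4, m5, m6}
m4 ∈ Sat(EG ((AF valid) ∨ idle)) = {m2, m3, m4, m5, m6}, so the formula holds at m4.

Yes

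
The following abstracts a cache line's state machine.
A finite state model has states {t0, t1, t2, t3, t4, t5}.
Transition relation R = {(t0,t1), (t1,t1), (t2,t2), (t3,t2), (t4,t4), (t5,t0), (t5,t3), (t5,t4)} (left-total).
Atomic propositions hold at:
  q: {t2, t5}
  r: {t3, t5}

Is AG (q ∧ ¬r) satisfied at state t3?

Sat(¬r) = {t0, t1, t2, t4}
Sat(q ∧ ¬r) = {t2}
AG (q ∧ ¬r): greatest fixpoint, start Z0 = {t2}, keep only states in Sat with every successor in Z. Already a fixed point.
Sat(AG (q ∧ ¬r)) = {t2}
t3 ∉ Sat(AG (q ∧ ¬r)) = {t2}, so the formula does not hold at t3.

No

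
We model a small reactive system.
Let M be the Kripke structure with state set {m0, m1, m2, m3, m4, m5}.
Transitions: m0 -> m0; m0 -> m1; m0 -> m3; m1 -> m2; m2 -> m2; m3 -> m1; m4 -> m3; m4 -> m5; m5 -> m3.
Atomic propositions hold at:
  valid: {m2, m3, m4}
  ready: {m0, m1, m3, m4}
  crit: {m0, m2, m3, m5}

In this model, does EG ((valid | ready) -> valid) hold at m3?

No

Sat(valid | ready) = {m0, m1, m2, m3, m4}
Sat((valid | ready) -> valid) = {m2, m3, m4, m5}
EG ((valid | ready) -> valid): greatest fixpoint, start Z0 = {m2, m3, m4, m5}, keep only states in Sat with some successor in Z. Z1 = {m2, m4, m5}; Z2 = {m2, m4}; Z3 = {m2}; fixed.
Sat(EG ((valid | ready) -> valid)) = {m2}
m3 ∉ Sat(EG ((valid | ready) -> valid)) = {m2}, so the formula does not hold at m3.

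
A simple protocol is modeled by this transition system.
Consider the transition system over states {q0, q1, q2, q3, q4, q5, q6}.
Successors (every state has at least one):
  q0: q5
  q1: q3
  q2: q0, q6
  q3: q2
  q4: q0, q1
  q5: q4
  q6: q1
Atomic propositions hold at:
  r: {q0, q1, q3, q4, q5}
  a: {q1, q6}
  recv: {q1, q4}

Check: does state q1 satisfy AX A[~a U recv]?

No

Sat(~a) = {q0, q2, q3, q4, q5}
A[~a U recv]: least fixpoint, start Z0 = Sat(recv) = {q1, q4}, add states in Sat(~a) with every successor in Z. Z1 = {q1, q4, q5}; Z2 = {q0, q1, q4, q5}; fixed.
Sat(A[~a U recv]) = {q0, q1, q4, q5}
Sat(AX A[~a U recv]) = {s : every successor in {q0, q1, q4, q5}} = {q0, q4, q5, q6}
q1 ∉ Sat(AX A[~a U recv]) = {q0, q4, q5, q6}, so the formula does not hold at q1.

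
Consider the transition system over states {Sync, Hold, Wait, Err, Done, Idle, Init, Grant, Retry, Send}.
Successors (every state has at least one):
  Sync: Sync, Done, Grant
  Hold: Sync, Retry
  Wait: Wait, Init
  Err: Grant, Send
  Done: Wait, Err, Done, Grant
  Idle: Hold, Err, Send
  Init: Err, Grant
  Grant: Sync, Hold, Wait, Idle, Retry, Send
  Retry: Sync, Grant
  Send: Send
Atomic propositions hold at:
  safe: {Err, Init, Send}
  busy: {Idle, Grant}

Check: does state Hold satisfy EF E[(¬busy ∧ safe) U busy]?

Yes

Sat(¬busy) = {Sync, Hold, Wait, Err, Done, Init, Retry, Send}
Sat(¬busy ∧ safe) = {Err, Init, Send}
E[(¬busy ∧ safe) U busy]: least fixpoint, start Z0 = Sat(busy) = {Idle, Grant}, add states in Sat(¬busy ∧ safe) with some successor in Z. Z1 = {Err, Idle, Init, Grant}; fixed.
Sat(E[(¬busy ∧ safe) U busy]) = {Err, Idle, Init, Grant}
EF E[(¬busy ∧ safe) U busy]: least fixpoint, start Z0 = {Err, Idle, Init, Grant}, add states with some successor in Z. Z1 = {Sync, Wait, Err, Done, Idle, Init, Grant, Retry}; Z2 = {Sync, Hold, Wait, Err, Done, Idle, Init, Grant, Retry}; fixed.
Sat(EF E[(¬busy ∧ safe) U busy]) = {Sync, Hold, Wait, Err, Done, Idle, Init, Grant, Retry}
Hold ∈ Sat(EF E[(¬busy ∧ safe) U busy]) = {Sync, Hold, Wait, Err, Done, Idle, Init, Grant, Retry}, so the formula holds at Hold.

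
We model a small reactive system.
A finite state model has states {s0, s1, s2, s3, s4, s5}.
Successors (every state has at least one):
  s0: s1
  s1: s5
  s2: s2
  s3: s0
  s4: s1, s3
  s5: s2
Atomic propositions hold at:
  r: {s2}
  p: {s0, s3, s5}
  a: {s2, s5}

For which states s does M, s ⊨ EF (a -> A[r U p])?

A[r U p]: least fixpoint, start Z0 = Sat(p) = {s0, s3, s5}, add states in Sat(r) with every successor in Z. Already a fixed point.
Sat(A[r U p]) = {s0, s3, s5}
Sat(a -> A[r U p]) = {s0, s1, s3, s4, s5}
EF (a -> A[r U p]): least fixpoint, start Z0 = {s0, s1, s3, s4, s5}, add states with some successor in Z. Already a fixed point.
Sat(EF (a -> A[r U p])) = {s0, s1, s3, s4, s5}

{s0, s1, s3, s4, s5}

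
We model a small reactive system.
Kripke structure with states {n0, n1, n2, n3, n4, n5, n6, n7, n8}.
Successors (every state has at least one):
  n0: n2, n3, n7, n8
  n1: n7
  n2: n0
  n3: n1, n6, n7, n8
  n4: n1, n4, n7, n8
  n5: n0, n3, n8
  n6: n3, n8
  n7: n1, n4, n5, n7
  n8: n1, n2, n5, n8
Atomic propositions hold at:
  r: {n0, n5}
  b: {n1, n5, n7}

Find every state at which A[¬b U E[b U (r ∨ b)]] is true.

{n0, n1, n2, n5, n7}

Sat(¬b) = {n0, n2, n3, n4, n6, n8}
Sat(r ∨ b) = {n0, n1, n5, n7}
E[b U (r ∨ b)]: least fixpoint, start Z0 = Sat((r ∨ b)) = {n0, n1, n5, n7}, add states in Sat(b) with some successor in Z. Already a fixed point.
Sat(E[b U (r ∨ b)]) = {n0, n1, n5, n7}
A[¬b U E[b U (r ∨ b)]]: least fixpoint, start Z0 = Sat(E[b U (r ∨ b)]) = {n0, n1, n5, n7}, add states in Sat(¬b) with every successor in Z. Z1 = {n0, n1, n2, n5, n7}; fixed.
Sat(A[¬b U E[b U (r ∨ b)]]) = {n0, n1, n2, n5, n7}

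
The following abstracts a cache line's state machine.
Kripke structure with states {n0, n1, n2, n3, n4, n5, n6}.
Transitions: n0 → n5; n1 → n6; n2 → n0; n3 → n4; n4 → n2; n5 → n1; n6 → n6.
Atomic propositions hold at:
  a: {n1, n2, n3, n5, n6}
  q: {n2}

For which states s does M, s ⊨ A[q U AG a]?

AG a: greatest fixpoint, start Z0 = {n1, n2, n3, n5, n6}, keep only states in Sat with every successor in Z. Z1 = {n1, n5, n6}; fixed.
Sat(AG a) = {n1, n5, n6}
A[q U AG a]: least fixpoint, start Z0 = Sat(AG a) = {n1, n5, n6}, add states in Sat(q) with every successor in Z. Already a fixed point.
Sat(A[q U AG a]) = {n1, n5, n6}

{n1, n5, n6}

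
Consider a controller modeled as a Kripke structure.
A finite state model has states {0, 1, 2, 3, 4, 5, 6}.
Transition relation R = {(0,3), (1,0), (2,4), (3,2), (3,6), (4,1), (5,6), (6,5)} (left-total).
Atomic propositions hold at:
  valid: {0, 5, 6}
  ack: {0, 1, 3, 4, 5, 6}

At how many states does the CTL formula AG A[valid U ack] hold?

2

A[valid U ack]: least fixpoint, start Z0 = Sat(ack) = {0, 1, 3, 4, 5, 6}, add states in Sat(valid) with every successor in Z. Already a fixed point.
Sat(A[valid U ack]) = {0, 1, 3, 4, 5, 6}
AG A[valid U ack]: greatest fixpoint, start Z0 = {0, 1, 3, 4, 5, 6}, keep only states in Sat with every successor in Z. Z1 = {0, 1, 4, 5, 6}; Z2 = {1, 4, 5, 6}; Z3 = {4, 5, 6}; Z4 = {5, 6}; fixed.
Sat(AG A[valid U ack]) = {5, 6}
|Sat(AG A[valid U ack])| = |{5, 6}| = 2.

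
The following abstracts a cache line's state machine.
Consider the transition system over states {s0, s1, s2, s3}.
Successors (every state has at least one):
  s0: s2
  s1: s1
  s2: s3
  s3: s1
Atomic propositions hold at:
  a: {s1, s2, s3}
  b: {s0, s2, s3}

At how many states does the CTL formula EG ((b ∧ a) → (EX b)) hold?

Sat(b ∧ a) = {s2, s3}
Sat(EX b) = {s : some successor in {s0, s2, s3}} = {s0, s2}
Sat((b ∧ a) → (EX b)) = {s0, s1, s2}
EG ((b ∧ a) → (EX b)): greatest fixpoint, start Z0 = {s0, s1, s2}, keep only states in Sat with some successor in Z. Z1 = {s0, s1}; Z2 = {s1}; fixed.
Sat(EG ((b ∧ a) → (EX b))) = {s1}
|Sat(EG ((b ∧ a) → (EX b)))| = |{s1}| = 1.

1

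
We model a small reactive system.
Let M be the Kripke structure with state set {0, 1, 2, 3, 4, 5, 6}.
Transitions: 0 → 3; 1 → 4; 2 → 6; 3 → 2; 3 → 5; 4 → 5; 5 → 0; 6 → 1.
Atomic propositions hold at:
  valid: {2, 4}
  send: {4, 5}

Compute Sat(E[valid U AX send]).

{1, 4}

Sat(AX send) = {s : every successor in {4, 5}} = {1, 4}
E[valid U AX send]: least fixpoint, start Z0 = Sat(AX send) = {1, 4}, add states in Sat(valid) with some successor in Z. Already a fixed point.
Sat(E[valid U AX send]) = {1, 4}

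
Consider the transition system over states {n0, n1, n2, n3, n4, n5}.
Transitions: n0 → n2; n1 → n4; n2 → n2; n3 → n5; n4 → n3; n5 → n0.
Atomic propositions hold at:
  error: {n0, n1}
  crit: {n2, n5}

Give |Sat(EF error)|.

5

EF error: least fixpoint, start Z0 = {n0, n1}, add states with some successor in Z. Z1 = {n0, n1, n5}; Z2 = {n0, n1, n3, n5}; Z3 = {n0, n1, n3, n4, n5}; fixed.
Sat(EF error) = {n0, n1, n3, n4, n5}
|Sat(EF error)| = |{n0, n1, n3, n4, n5}| = 5.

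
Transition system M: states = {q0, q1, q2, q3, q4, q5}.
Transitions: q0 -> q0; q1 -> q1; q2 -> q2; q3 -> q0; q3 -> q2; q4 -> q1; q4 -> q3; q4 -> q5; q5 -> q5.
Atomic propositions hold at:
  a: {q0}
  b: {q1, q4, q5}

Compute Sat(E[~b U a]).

Sat(~b) = {q0, q2, q3}
E[~b U a]: least fixpoint, start Z0 = Sat(a) = {q0}, add states in Sat(~b) with some successor in Z. Z1 = {q0, q3}; fixed.
Sat(E[~b U a]) = {q0, q3}

{q0, q3}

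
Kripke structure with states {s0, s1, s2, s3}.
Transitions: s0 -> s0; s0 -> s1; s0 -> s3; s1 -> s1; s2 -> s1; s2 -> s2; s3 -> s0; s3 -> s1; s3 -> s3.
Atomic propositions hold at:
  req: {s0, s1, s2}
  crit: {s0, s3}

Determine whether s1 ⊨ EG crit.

EG crit: greatest fixpoint, start Z0 = {s0, s3}, keep only states in Sat with some successor in Z. Already a fixed point.
Sat(EG crit) = {s0, s3}
s1 ∉ Sat(EG crit) = {s0, s3}, so the formula does not hold at s1.

No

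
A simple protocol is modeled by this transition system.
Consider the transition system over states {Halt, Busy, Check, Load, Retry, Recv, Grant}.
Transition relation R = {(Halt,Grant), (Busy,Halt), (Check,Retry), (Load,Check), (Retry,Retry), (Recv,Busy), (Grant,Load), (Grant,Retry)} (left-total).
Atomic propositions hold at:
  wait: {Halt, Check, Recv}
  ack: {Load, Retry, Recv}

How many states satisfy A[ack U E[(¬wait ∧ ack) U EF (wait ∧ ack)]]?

Sat(¬wait) = {Busy, Load, Retry, Grant}
Sat(¬wait ∧ ack) = {Load, Retry}
Sat(wait ∧ ack) = {Recv}
EF (wait ∧ ack): least fixpoint, start Z0 = {Recv}, add states with some successor in Z. Already a fixed point.
Sat(EF (wait ∧ ack)) = {Recv}
E[(¬wait ∧ ack) U EF (wait ∧ ack)]: least fixpoint, start Z0 = Sat(EF (wait ∧ ack)) = {Recv}, add states in Sat(¬wait ∧ ack) with some successor in Z. Already a fixed point.
Sat(E[(¬wait ∧ ack) U EF (wait ∧ ack)]) = {Recv}
A[ack U E[(¬wait ∧ ack) U EF (wait ∧ ack)]]: least fixpoint, start Z0 = Sat(E[(¬wait ∧ ack) U EF (wait ∧ ack)]) = {Recv}, add states in Sat(ack) with every successor in Z. Already a fixed point.
Sat(A[ack U E[(¬wait ∧ ack) U EF (wait ∧ ack)]]) = {Recv}
|Sat(A[ack U E[(¬wait ∧ ack) U EF (wait ∧ ack)]])| = |{Recv}| = 1.

1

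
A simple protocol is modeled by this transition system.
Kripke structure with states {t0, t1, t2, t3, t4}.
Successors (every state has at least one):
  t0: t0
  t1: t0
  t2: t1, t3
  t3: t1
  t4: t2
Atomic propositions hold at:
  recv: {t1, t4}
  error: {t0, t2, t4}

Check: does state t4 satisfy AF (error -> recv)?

Yes

Sat(error -> recv) = {t1, t3, t4}
AF (error -> recv): least fixpoint, start Z0 = {t1, t3, t4}, add states with every successor in Z. Z1 = {t1, t2, t3, t4}; fixed.
Sat(AF (error -> recv)) = {t1, t2, t3, t4}
t4 ∈ Sat(AF (error -> recv)) = {t1, t2, t3, t4}, so the formula holds at t4.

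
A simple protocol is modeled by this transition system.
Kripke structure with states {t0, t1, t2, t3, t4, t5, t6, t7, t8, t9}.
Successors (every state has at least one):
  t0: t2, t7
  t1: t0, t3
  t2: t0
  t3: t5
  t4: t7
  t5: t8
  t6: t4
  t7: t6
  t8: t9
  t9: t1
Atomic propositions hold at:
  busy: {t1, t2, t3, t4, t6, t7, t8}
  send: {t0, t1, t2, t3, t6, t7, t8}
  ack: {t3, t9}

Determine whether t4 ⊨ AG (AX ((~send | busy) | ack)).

Sat(~send) = {t4, t5, t9}
Sat(~send | busy) = {t1, t2, t3, t4, t5, t6, t7, t8, t9}
Sat((~send | busy) | ack) = {t1, t2, t3, t4, t5, t6, t7, t8, t9}
Sat(AX ((~send | busy) | ack)) = {s : every successor in {t1, t2, t3, t4, t5, t6, t7, t8, t9}} = {t0, t3, t4, t5, t6, t7, t8, t9}
AG (AX ((~send | busy) | ack)): greatest fixpoint, start Z0 = {t0, t3, t4, t5, t6, t7, t8, t9}, keep only states in Sat with every successor in Z. Z1 = {t3, t4, t5, t6, t7, t8}; Z2 = {t3, t4, t5, t6, t7}; Z3 = {t3, t4, t6, t7}; Z4 = {t4, t6, t7}; fixed.
Sat(AG (AX ((~send | busy) | ack))) = {t4, t6, t7}
t4 ∈ Sat(AG (AX ((~send | busy) | ack))) = {t4, t6, t7}, so the formula holds at t4.

Yes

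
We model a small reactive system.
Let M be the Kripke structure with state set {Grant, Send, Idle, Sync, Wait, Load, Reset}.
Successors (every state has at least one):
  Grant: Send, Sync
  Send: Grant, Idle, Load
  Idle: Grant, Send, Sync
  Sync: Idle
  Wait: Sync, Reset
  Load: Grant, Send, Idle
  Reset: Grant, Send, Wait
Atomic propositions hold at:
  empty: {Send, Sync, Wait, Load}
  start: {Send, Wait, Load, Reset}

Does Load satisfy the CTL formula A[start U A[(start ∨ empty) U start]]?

Yes

Sat(start ∨ empty) = {Send, Sync, Wait, Load, Reset}
A[(start ∨ empty) U start]: least fixpoint, start Z0 = Sat(start) = {Send, Wait, Load, Reset}, add states in Sat(start ∨ empty) with every successor in Z. Already a fixed point.
Sat(A[(start ∨ empty) U start]) = {Send, Wait, Load, Reset}
A[start U A[(start ∨ empty) U start]]: least fixpoint, start Z0 = Sat(A[(start ∨ empty) U start]) = {Send, Wait, Load, Reset}, add states in Sat(start) with every successor in Z. Already a fixed point.
Sat(A[start U A[(start ∨ empty) U start]]) = {Send, Wait, Load, Reset}
Load ∈ Sat(A[start U A[(start ∨ empty) U start]]) = {Send, Wait, Load, Reset}, so the formula holds at Load.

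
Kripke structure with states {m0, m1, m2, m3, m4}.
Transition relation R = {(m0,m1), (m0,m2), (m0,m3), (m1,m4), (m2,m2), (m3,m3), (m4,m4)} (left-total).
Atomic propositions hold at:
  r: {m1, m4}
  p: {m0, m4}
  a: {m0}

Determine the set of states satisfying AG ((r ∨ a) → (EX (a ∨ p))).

{m1, m2, m3, m4}

Sat(r ∨ a) = {m0, m1, m4}
Sat(a ∨ p) = {m0, m4}
Sat(EX (a ∨ p)) = {s : some successor in {m0, m4}} = {m1, m4}
Sat((r ∨ a) → (EX (a ∨ p))) = {m1, m2, m3, m4}
AG ((r ∨ a) → (EX (a ∨ p))): greatest fixpoint, start Z0 = {m1, m2, m3, m4}, keep only states in Sat with every successor in Z. Already a fixed point.
Sat(AG ((r ∨ a) → (EX (a ∨ p)))) = {m1, m2, m3, m4}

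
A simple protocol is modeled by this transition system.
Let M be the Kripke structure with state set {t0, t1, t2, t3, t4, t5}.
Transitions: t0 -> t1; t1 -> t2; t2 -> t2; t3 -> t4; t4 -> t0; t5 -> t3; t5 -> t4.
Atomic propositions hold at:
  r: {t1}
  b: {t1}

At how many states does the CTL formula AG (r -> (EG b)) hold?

1

EG b: greatest fixpoint, start Z0 = {t1}, keep only states in Sat with some successor in Z. Z1 = ∅; fixed.
Sat(EG b) = ∅
Sat(r -> (EG b)) = {t0, t2, t3, t4, t5}
AG (r -> (EG b)): greatest fixpoint, start Z0 = {t0, t2, t3, t4, t5}, keep only states in Sat with every successor in Z. Z1 = {t2, t3, t4, t5}; Z2 = {t2, t3, t5}; Z3 = {t2}; fixed.
Sat(AG (r -> (EG b))) = {t2}
|Sat(AG (r -> (EG b)))| = |{t2}| = 1.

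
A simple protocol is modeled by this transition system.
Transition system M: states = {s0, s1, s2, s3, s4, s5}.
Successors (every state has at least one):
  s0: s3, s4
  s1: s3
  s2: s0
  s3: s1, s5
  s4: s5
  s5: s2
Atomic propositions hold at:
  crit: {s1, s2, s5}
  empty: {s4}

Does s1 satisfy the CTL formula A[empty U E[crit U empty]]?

E[crit U empty]: least fixpoint, start Z0 = Sat(empty) = {s4}, add states in Sat(crit) with some successor in Z. Already a fixed point.
Sat(E[crit U empty]) = {s4}
A[empty U E[crit U empty]]: least fixpoint, start Z0 = Sat(E[crit U empty]) = {s4}, add states in Sat(empty) with every successor in Z. Already a fixed point.
Sat(A[empty U E[crit U empty]]) = {s4}
s1 ∉ Sat(A[empty U E[crit U empty]]) = {s4}, so the formula does not hold at s1.

No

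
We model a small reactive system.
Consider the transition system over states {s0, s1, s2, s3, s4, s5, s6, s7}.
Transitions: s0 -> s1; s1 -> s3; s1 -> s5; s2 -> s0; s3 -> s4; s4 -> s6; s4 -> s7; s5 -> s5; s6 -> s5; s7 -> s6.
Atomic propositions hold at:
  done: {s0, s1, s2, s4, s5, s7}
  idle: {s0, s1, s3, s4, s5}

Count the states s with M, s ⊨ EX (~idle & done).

Sat(~idle) = {s2, s6, s7}
Sat(~idle & done) = {s2, s7}
Sat(EX (~idle & done)) = {s : some successor in {s2, s7}} = {s4}
|Sat(EX (~idle & done))| = |{s4}| = 1.

1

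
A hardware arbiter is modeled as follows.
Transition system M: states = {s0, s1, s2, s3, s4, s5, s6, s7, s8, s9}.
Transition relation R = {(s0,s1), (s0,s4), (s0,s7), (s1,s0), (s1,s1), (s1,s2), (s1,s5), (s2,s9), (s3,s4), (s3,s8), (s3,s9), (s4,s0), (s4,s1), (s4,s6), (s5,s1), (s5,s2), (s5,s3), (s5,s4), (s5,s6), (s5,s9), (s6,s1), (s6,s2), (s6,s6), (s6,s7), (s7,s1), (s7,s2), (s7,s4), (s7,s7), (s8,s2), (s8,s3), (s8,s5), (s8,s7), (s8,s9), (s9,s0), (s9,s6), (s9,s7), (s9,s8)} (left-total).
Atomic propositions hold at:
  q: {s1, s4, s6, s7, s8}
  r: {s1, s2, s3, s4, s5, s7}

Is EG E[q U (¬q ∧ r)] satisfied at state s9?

Sat(¬q) = {s0, s2, s3, s5, s9}
Sat(¬q ∧ r) = {s2, s3, s5}
E[q U (¬q ∧ r)]: least fixpoint, start Z0 = Sat((¬q ∧ r)) = {s2, s3, s5}, add states in Sat(q) with some successor in Z. Z1 = {s1, s2, s3, s5, s6, s7, s8}; Z2 = {s1, s2, s3, s4, s5, s6, s7, s8}; fixed.
Sat(E[q U (¬q ∧ r)]) = {s1, s2, s3, s4, s5, s6, s7, s8}
EG E[q U (¬q ∧ r)]: greatest fixpoint, start Z0 = {s1, s2, s3, s4, s5, s6, s7, s8}, keep only states in Sat with some successor in Z. Z1 = {s1, s3, s4, s5, s6, s7, s8}; fixed.
Sat(EG E[q U (¬q ∧ r)]) = {s1, s3, s4, s5, s6, s7, s8}
s9 ∉ Sat(EG E[q U (¬q ∧ r)]) = {s1, s3, s4, s5, s6, s7, s8}, so the formula does not hold at s9.

No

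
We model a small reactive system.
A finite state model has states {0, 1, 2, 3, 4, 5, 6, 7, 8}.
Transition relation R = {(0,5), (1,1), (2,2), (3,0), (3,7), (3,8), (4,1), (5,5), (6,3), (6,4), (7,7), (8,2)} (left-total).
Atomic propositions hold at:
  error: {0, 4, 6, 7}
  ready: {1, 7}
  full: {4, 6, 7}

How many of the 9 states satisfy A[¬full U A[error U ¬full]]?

Sat(¬full) = {0, 1, 2, 3, 5, 8}
A[error U ¬full]: least fixpoint, start Z0 = Sat(¬full) = {0, 1, 2, 3, 5, 8}, add states in Sat(error) with every successor in Z. Z1 = {0, 1, 2, 3, 4, 5, 8}; Z2 = {0, 1, 2, 3, 4, 5, 6, 8}; fixed.
Sat(A[error U ¬full]) = {0, 1, 2, 3, 4, 5, 6, 8}
A[¬full U A[error U ¬full]]: least fixpoint, start Z0 = Sat(A[error U ¬full]) = {0, 1, 2, 3, 4, 5, 6, 8}, add states in Sat(¬full) with every successor in Z. Already a fixed point.
Sat(A[¬full U A[error U ¬full]]) = {0, 1, 2, 3, 4, 5, 6, 8}
|Sat(A[¬full U A[error U ¬full]])| = |{0, 1, 2, 3, 4, 5, 6, 8}| = 8.

8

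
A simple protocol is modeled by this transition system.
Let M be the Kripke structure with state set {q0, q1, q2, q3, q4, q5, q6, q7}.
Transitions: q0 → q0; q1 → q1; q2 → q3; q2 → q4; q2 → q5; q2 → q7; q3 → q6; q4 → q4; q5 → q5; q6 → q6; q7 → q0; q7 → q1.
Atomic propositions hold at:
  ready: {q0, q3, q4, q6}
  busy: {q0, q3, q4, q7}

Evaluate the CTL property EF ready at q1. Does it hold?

EF ready: least fixpoint, start Z0 = {q0, q3, q4, q6}, add states with some successor in Z. Z1 = {q0, q2, q3, q4, q6, q7}; fixed.
Sat(EF ready) = {q0, q2, q3, q4, q6, q7}
q1 ∉ Sat(EF ready) = {q0, q2, q3, q4, q6, q7}, so the formula does not hold at q1.

No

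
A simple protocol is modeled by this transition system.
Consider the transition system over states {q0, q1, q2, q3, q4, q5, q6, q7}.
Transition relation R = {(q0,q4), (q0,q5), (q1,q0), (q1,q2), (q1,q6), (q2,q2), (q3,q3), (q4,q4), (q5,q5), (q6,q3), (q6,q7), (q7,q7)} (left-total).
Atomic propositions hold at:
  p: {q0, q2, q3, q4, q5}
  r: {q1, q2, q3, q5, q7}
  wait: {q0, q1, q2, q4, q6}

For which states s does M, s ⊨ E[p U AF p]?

AF p: least fixpoint, start Z0 = {q0, q2, q3, q4, q5}, add states with every successor in Z. Already a fixed point.
Sat(AF p) = {q0, q2, q3, q4, q5}
E[p U AF p]: least fixpoint, start Z0 = Sat(AF p) = {q0, q2, q3, q4, q5}, add states in Sat(p) with some successor in Z. Already a fixed point.
Sat(E[p U AF p]) = {q0, q2, q3, q4, q5}

{q0, q2, q3, q4, q5}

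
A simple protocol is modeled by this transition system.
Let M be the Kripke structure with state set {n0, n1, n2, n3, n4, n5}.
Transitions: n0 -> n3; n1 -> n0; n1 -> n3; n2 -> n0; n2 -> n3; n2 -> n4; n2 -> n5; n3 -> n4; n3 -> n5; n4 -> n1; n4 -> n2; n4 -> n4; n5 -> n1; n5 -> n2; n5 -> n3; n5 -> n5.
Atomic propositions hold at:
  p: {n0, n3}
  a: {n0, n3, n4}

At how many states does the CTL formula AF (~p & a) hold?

Sat(~p) = {n1, n2, n4, n5}
Sat(~p & a) = {n4}
AF (~p & a): least fixpoint, start Z0 = {n4}, add states with every successor in Z. Already a fixed point.
Sat(AF (~p & a)) = {n4}
|Sat(AF (~p & a))| = |{n4}| = 1.

1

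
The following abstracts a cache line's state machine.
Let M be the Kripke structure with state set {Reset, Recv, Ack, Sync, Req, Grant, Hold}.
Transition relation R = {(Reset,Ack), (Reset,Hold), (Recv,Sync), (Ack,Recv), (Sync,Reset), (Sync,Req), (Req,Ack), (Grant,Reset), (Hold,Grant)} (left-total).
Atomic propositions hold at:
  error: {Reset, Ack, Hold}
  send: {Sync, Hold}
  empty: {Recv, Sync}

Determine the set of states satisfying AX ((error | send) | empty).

{Reset, Recv, Ack, Req, Grant}

Sat(error | send) = {Reset, Ack, Sync, Hold}
Sat((error | send) | empty) = {Reset, Recv, Ack, Sync, Hold}
Sat(AX ((error | send) | empty)) = {s : every successor in {Reset, Recv, Ack, Sync, Hold}} = {Reset, Recv, Ack, Req, Grant}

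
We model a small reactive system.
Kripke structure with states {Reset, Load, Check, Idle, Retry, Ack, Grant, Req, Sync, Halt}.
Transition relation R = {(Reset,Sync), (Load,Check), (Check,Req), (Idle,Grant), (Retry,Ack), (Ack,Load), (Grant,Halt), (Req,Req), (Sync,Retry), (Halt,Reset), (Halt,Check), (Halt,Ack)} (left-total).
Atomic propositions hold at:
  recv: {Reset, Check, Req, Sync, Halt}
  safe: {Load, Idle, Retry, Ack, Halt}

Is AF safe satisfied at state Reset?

AF safe: least fixpoint, start Z0 = {Load, Idle, Retry, Ack, Halt}, add states with every successor in Z. Z1 = {Load, Idle, Retry, Ack, Grant, Sync, Halt}; Z2 = {Reset, Load, Idle, Retry, Ack, Grant, Sync, Halt}; fixed.
Sat(AF safe) = {Reset, Load, Idle, Retry, Ack, Grant, Sync, Halt}
Reset ∈ Sat(AF safe) = {Reset, Load, Idle, Retry, Ack, Grant, Sync, Halt}, so the formula holds at Reset.

Yes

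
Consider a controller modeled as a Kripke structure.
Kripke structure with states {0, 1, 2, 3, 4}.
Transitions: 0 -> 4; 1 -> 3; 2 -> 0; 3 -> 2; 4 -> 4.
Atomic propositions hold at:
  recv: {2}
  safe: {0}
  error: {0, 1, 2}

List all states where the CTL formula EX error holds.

Sat(EX error) = {s : some successor in {0, 1, 2}} = {2, 3}

{2, 3}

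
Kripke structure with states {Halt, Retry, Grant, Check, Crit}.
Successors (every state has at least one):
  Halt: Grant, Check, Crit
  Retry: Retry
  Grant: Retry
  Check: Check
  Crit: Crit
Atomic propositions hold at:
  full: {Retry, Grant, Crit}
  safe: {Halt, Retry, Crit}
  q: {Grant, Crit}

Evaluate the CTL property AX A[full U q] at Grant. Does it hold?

A[full U q]: least fixpoint, start Z0 = Sat(q) = {Grant, Crit}, add states in Sat(full) with every successor in Z. Already a fixed point.
Sat(A[full U q]) = {Grant, Crit}
Sat(AX A[full U q]) = {s : every successor in {Grant, Crit}} = {Crit}
Grant ∉ Sat(AX A[full U q]) = {Crit}, so the formula does not hold at Grant.

No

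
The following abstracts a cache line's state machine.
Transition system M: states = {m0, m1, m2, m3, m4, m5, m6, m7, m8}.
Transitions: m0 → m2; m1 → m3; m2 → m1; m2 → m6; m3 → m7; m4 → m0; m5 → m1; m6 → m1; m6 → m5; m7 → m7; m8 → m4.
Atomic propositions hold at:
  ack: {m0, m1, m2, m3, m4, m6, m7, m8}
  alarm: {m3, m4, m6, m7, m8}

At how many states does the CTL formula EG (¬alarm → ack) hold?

Sat(¬alarm) = {m0, m1, m2, m5}
Sat(¬alarm → ack) = {m0, m1, m2, m3, m4, m6, m7, m8}
EG (¬alarm → ack): greatest fixpoint, start Z0 = {m0, m1, m2, m3, m4, m6, m7, m8}, keep only states in Sat with some successor in Z. Already a fixed point.
Sat(EG (¬alarm → ack)) = {m0, m1, m2, m3, m4, m6, m7, m8}
|Sat(EG (¬alarm → ack))| = |{m0, m1, m2, m3, m4, m6, m7, m8}| = 8.

8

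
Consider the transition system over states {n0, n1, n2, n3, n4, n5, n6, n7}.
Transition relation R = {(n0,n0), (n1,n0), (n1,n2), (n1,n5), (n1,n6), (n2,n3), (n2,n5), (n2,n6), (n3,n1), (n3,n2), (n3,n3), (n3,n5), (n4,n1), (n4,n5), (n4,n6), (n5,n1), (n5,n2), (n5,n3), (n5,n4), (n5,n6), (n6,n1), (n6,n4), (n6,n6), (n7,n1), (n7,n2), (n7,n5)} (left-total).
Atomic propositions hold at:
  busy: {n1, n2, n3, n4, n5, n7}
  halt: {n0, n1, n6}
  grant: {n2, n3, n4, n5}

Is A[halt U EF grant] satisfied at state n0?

No

EF grant: least fixpoint, start Z0 = {n2, n3, n4, n5}, add states with some successor in Z. Z1 = {n1, n2, n3, n4, n5, n6, n7}; fixed.
Sat(EF grant) = {n1, n2, n3, n4, n5, n6, n7}
A[halt U EF grant]: least fixpoint, start Z0 = Sat(EF grant) = {n1, n2, n3, n4, n5, n6, n7}, add states in Sat(halt) with every successor in Z. Already a fixed point.
Sat(A[halt U EF grant]) = {n1, n2, n3, n4, n5, n6, n7}
n0 ∉ Sat(A[halt U EF grant]) = {n1, n2, n3, n4, n5, n6, n7}, so the formula does not hold at n0.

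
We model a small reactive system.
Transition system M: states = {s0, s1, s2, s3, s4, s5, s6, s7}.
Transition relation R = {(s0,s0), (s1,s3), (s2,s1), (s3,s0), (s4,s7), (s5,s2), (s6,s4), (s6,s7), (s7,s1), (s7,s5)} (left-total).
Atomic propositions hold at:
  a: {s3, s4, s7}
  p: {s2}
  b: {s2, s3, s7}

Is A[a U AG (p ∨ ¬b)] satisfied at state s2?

No

Sat(¬b) = {s0, s1, s4, s5, s6}
Sat(p ∨ ¬b) = {s0, s1, s2, s4, s5, s6}
AG (p ∨ ¬b): greatest fixpoint, start Z0 = {s0, s1, s2, s4, s5, s6}, keep only states in Sat with every successor in Z. Z1 = {s0, s2, s5}; Z2 = {s0, s5}; Z3 = {s0}; fixed.
Sat(AG (p ∨ ¬b)) = {s0}
A[a U AG (p ∨ ¬b)]: least fixpoint, start Z0 = Sat(AG (p ∨ ¬b)) = {s0}, add states in Sat(a) with every successor in Z. Z1 = {s0, s3}; fixed.
Sat(A[a U AG (p ∨ ¬b)]) = {s0, s3}
s2 ∉ Sat(A[a U AG (p ∨ ¬b)]) = {s0, s3}, so the formula does not hold at s2.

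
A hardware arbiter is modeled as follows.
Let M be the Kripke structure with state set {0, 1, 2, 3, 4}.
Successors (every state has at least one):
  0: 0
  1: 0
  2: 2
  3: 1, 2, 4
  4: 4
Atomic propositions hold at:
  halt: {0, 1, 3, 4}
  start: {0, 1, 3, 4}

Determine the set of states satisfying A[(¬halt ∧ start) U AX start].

{0, 1, 4}

Sat(¬halt) = {2}
Sat(¬halt ∧ start) = ∅
Sat(AX start) = {s : every successor in {0, 1, 3, 4}} = {0, 1, 4}
A[(¬halt ∧ start) U AX start]: least fixpoint, start Z0 = Sat(AX start) = {0, 1, 4}, add states in Sat(¬halt ∧ start) with every successor in Z. Already a fixed point.
Sat(A[(¬halt ∧ start) U AX start]) = {0, 1, 4}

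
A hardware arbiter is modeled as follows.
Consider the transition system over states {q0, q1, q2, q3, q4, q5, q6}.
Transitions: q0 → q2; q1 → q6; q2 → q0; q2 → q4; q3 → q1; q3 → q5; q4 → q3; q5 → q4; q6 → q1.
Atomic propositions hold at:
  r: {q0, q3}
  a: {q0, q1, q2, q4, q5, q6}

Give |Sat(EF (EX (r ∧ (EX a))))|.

5

Sat(EX a) = {s : some successor in {q0, q1, q2, q4, q5, q6}} = {q0, q1, q2, q3, q5, q6}
Sat(r ∧ (EX a)) = {q0, q3}
Sat(EX (r ∧ (EX a))) = {s : some successor in {q0, q3}} = {q2, q4}
EF (EX (r ∧ (EX a))): least fixpoint, start Z0 = {q2, q4}, add states with some successor in Z. Z1 = {q0, q2, q4, q5}; Z2 = {q0, q2, q3, q4, q5}; fixed.
Sat(EF (EX (r ∧ (EX a)))) = {q0, q2, q3, q4, q5}
|Sat(EF (EX (r ∧ (EX a))))| = |{q0, q2, q3, q4, q5}| = 5.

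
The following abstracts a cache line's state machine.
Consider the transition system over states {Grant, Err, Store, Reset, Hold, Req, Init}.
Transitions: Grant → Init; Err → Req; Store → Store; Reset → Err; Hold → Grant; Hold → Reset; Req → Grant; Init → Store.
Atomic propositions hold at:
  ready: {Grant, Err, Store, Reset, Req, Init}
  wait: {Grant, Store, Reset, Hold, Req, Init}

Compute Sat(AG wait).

AG wait: greatest fixpoint, start Z0 = {Grant, Store, Reset, Hold, Req, Init}, keep only states in Sat with every successor in Z. Z1 = {Grant, Store, Hold, Req, Init}; Z2 = {Grant, Store, Req, Init}; fixed.
Sat(AG wait) = {Grant, Store, Req, Init}

{Grant, Store, Req, Init}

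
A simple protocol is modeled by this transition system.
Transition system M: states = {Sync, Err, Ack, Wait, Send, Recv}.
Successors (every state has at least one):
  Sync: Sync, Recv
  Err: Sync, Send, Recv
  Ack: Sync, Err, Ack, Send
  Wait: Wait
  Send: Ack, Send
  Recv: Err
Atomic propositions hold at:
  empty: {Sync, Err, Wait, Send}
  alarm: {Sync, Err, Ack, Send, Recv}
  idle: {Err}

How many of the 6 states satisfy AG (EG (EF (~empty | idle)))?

Sat(~empty) = {Ack, Recv}
Sat(~empty | idle) = {Err, Ack, Recv}
EF (~empty | idle): least fixpoint, start Z0 = {Err, Ack, Recv}, add states with some successor in Z. Z1 = {Sync, Err, Ack, Send, Recv}; fixed.
Sat(EF (~empty | idle)) = {Sync, Err, Ack, Send, Recv}
EG (EF (~empty | idle)): greatest fixpoint, start Z0 = {Sync, Err, Ack, Send, Recv}, keep only states in Sat with some successor in Z. Already a fixed point.
Sat(EG (EF (~empty | idle))) = {Sync, Err, Ack, Send, Recv}
AG (EG (EF (~empty | idle))): greatest fixpoint, start Z0 = {Sync, Err, Ack, Send, Recv}, keep only states in Sat with every successor in Z. Already a fixed point.
Sat(AG (EG (EF (~empty | idle)))) = {Sync, Err, Ack, Send, Recv}
|Sat(AG (EG (EF (~empty | idle))))| = |{Sync, Err, Ack, Send, Recv}| = 5.

5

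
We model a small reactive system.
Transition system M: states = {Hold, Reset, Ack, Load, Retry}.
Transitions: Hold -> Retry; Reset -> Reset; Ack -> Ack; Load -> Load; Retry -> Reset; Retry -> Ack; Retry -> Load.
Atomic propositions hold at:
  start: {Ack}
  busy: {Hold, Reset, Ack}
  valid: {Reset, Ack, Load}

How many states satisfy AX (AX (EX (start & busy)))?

Sat(start & busy) = {Ack}
Sat(EX (start & busy)) = {s : some successor in {Ack}} = {Ack, Retry}
Sat(AX (EX (start & busy))) = {s : every successor in {Ack, Retry}} = {Hold, Ack}
Sat(AX (AX (EX (start & busy)))) = {s : every successor in {Hold, Ack}} = {Ack}
|Sat(AX (AX (EX (start & busy))))| = |{Ack}| = 1.

1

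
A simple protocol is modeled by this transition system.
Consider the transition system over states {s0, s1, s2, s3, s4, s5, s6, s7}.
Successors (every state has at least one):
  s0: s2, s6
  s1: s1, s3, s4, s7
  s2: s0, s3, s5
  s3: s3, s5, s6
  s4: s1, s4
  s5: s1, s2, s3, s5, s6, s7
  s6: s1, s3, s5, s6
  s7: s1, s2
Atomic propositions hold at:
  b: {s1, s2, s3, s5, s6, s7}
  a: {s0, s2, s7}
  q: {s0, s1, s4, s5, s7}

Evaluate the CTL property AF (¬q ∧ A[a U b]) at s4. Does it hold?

No

Sat(¬q) = {s2, s3, s6}
A[a U b]: least fixpoint, start Z0 = Sat(b) = {s1, s2, s3, s5, s6, s7}, add states in Sat(a) with every successor in Z. Z1 = {s0, s1, s2, s3, s5, s6, s7}; fixed.
Sat(A[a U b]) = {s0, s1, s2, s3, s5, s6, s7}
Sat(¬q ∧ A[a U b]) = {s2, s3, s6}
AF (¬q ∧ A[a U b]): least fixpoint, start Z0 = {s2, s3, s6}, add states with every successor in Z. Z1 = {s0, s2, s3, s6}; fixed.
Sat(AF (¬q ∧ A[a U b])) = {s0, s2, s3, s6}
s4 ∉ Sat(AF (¬q ∧ A[a U b])) = {s0, s2, s3, s6}, so the formula does not hold at s4.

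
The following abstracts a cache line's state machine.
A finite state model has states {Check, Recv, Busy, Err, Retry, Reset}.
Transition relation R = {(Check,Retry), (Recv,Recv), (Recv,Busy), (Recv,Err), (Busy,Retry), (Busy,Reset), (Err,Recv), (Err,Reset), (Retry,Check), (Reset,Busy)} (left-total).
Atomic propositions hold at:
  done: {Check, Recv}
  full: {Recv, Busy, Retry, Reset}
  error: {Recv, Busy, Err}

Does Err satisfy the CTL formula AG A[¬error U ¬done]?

No

Sat(¬error) = {Check, Retry, Reset}
Sat(¬done) = {Busy, Err, Retry, Reset}
A[¬error U ¬done]: least fixpoint, start Z0 = Sat(¬done) = {Busy, Err, Retry, Reset}, add states in Sat(¬error) with every successor in Z. Z1 = {Check, Busy, Err, Retry, Reset}; fixed.
Sat(A[¬error U ¬done]) = {Check, Busy, Err, Retry, Reset}
AG A[¬error U ¬done]: greatest fixpoint, start Z0 = {Check, Busy, Err, Retry, Reset}, keep only states in Sat with every successor in Z. Z1 = {Check, Busy, Retry, Reset}; fixed.
Sat(AG A[¬error U ¬done]) = {Check, Busy, Retry, Reset}
Err ∉ Sat(AG A[¬error U ¬done]) = {Check, Busy, Retry, Reset}, so the formula does not hold at Err.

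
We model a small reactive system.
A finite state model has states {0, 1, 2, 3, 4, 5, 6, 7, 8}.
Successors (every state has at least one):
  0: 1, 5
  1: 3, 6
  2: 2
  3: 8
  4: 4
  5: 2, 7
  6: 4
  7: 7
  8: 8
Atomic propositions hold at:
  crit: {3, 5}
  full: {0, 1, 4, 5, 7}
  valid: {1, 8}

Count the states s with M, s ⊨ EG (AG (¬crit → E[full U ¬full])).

Sat(¬crit) = {0, 1, 2, 4, 6, 7, 8}
Sat(¬full) = {2, 3, 6, 8}
E[full U ¬full]: least fixpoint, start Z0 = Sat(¬full) = {2, 3, 6, 8}, add states in Sat(full) with some successor in Z. Z1 = {1, 2, 3, 5, 6, 8}; Z2 = {0, 1, 2, 3, 5, 6, 8}; fixed.
Sat(E[full U ¬full]) = {0, 1, 2, 3, 5, 6, 8}
Sat(¬crit → E[full U ¬full]) = {0, 1, 2, 3, 5, 6, 8}
AG (¬crit → E[full U ¬full]): greatest fixpoint, start Z0 = {0, 1, 2, 3, 5, 6, 8}, keep only states in Sat with every successor in Z. Z1 = {0, 1, 2, 3, 8}; Z2 = {2, 3, 8}; fixed.
Sat(AG (¬crit → E[full U ¬full])) = {2, 3, 8}
EG (AG (¬crit → E[full U ¬full])): greatest fixpoint, start Z0 = {2, 3, 8}, keep only states in Sat with some successor in Z. Already a fixed point.
Sat(EG (AG (¬crit → E[full U ¬full]))) = {2, 3, 8}
|Sat(EG (AG (¬crit → E[full U ¬full])))| = |{2, 3, 8}| = 3.

3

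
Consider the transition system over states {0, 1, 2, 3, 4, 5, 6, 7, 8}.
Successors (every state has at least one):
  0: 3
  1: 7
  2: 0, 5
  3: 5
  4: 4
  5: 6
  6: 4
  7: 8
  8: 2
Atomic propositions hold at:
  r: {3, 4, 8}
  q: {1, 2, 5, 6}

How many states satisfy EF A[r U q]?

A[r U q]: least fixpoint, start Z0 = Sat(q) = {1, 2, 5, 6}, add states in Sat(r) with every successor in Z. Z1 = {1, 2, 3, 5, 6, 8}; fixed.
Sat(A[r U q]) = {1, 2, 3, 5, 6, 8}
EF A[r U q]: least fixpoint, start Z0 = {1, 2, 3, 5, 6, 8}, add states with some successor in Z. Z1 = {0, 1, 2, 3, 5, 6, 7, 8}; fixed.
Sat(EF A[r U q]) = {0, 1, 2, 3, 5, 6, 7, 8}
|Sat(EF A[r U q])| = |{0, 1, 2, 3, 5, 6, 7, 8}| = 8.

8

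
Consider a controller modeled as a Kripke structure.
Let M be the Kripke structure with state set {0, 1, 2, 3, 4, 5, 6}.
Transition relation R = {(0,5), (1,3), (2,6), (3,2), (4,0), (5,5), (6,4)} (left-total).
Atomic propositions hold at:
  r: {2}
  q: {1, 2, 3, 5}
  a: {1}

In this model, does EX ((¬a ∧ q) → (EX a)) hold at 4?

Sat(¬a) = {0, 2, 3, 4, 5, 6}
Sat(¬a ∧ q) = {2, 3, 5}
Sat(EX a) = {s : some successor in {1}} = ∅
Sat((¬a ∧ q) → (EX a)) = {0, 1, 4, 6}
Sat(EX ((¬a ∧ q) → (EX a))) = {s : some successor in {0, 1, 4, 6}} = {2, 4, 6}
4 ∈ Sat(EX ((¬a ∧ q) → (EX a))) = {2, 4, 6}, so the formula holds at 4.

Yes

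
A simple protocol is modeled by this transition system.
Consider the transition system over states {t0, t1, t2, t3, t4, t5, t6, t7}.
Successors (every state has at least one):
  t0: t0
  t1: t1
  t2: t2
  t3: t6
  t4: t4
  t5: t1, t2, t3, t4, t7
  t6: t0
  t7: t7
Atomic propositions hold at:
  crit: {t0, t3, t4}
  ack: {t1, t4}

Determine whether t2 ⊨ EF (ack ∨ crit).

Sat(ack ∨ crit) = {t0, t1, t3, t4}
EF (ack ∨ crit): least fixpoint, start Z0 = {t0, t1, t3, t4}, add states with some successor in Z. Z1 = {t0, t1, t3, t4, t5, t6}; fixed.
Sat(EF (ack ∨ crit)) = {t0, t1, t3, t4, t5, t6}
t2 ∉ Sat(EF (ack ∨ crit)) = {t0, t1, t3, t4, t5, t6}, so the formula does not hold at t2.

No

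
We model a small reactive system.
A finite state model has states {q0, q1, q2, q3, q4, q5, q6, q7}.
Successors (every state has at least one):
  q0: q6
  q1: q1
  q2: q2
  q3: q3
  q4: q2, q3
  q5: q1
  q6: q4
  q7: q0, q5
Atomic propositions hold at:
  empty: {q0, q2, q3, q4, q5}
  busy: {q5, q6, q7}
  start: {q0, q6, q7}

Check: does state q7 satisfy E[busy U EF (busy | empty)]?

Yes

Sat(busy | empty) = {q0, q2, q3, q4, q5, q6, q7}
EF (busy | empty): least fixpoint, start Z0 = {q0, q2, q3, q4, q5, q6, q7}, add states with some successor in Z. Already a fixed point.
Sat(EF (busy | empty)) = {q0, q2, q3, q4, q5, q6, q7}
E[busy U EF (busy | empty)]: least fixpoint, start Z0 = Sat(EF (busy | empty)) = {q0, q2, q3, q4, q5, q6, q7}, add states in Sat(busy) with some successor in Z. Already a fixed point.
Sat(E[busy U EF (busy | empty)]) = {q0, q2, q3, q4, q5, q6, q7}
q7 ∈ Sat(E[busy U EF (busy | empty)]) = {q0, q2, q3, q4, q5, q6, q7}, so the formula holds at q7.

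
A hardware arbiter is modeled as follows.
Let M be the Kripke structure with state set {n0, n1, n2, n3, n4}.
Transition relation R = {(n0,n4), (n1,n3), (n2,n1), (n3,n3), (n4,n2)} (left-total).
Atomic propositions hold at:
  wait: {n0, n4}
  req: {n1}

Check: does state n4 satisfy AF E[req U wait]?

E[req U wait]: least fixpoint, start Z0 = Sat(wait) = {n0, n4}, add states in Sat(req) with some successor in Z. Already a fixed point.
Sat(E[req U wait]) = {n0, n4}
AF E[req U wait]: least fixpoint, start Z0 = {n0, n4}, add states with every successor in Z. Already a fixed point.
Sat(AF E[req U wait]) = {n0, n4}
n4 ∈ Sat(AF E[req U wait]) = {n0, n4}, so the formula holds at n4.

Yes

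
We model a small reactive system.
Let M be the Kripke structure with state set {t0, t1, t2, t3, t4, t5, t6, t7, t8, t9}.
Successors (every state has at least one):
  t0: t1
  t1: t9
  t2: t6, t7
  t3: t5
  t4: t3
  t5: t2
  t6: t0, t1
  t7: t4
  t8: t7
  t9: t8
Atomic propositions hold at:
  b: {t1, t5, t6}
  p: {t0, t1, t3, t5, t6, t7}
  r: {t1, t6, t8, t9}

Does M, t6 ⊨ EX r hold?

Yes

Sat(EX r) = {s : some successor in {t1, t6, t8, t9}} = {t0, t1, t2, t6, t9}
t6 ∈ Sat(EX r) = {t0, t1, t2, t6, t9}, so the formula holds at t6.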